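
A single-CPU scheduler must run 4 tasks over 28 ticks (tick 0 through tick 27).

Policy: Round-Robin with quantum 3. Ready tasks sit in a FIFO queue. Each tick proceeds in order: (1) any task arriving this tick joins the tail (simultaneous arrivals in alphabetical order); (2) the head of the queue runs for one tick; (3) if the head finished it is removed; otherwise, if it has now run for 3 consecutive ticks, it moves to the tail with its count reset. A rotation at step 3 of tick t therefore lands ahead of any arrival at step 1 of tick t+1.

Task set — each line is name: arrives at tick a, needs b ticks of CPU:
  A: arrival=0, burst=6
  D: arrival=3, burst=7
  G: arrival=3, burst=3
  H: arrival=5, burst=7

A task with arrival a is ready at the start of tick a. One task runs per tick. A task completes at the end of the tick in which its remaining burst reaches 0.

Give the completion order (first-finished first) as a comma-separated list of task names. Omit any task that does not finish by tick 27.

t=0: queue=[A] q_used=0 → run A
t=1: queue=[A] q_used=1 → run A
t=2: queue=[A] q_used=2 → run A
t=3: queue=[A,D,G] q_used=0 → run A
t=4: queue=[A,D,G] q_used=1 → run A
t=5: queue=[A,D,G,H] q_used=2 → run A
t=6: queue=[D,G,H] q_used=0 → run D
t=7: queue=[D,G,H] q_used=1 → run D
t=8: queue=[D,G,H] q_used=2 → run D
t=9: queue=[G,H,D] q_used=0 → run G
t=10: queue=[G,H,D] q_used=1 → run G
t=11: queue=[G,H,D] q_used=2 → run G
t=12: queue=[H,D] q_used=0 → run H
t=13: queue=[H,D] q_used=1 → run H
t=14: queue=[H,D] q_used=2 → run H
t=15: queue=[D,H] q_used=0 → run D
t=16: queue=[D,H] q_used=1 → run D
t=17: queue=[D,H] q_used=2 → run D
t=18: queue=[H,D] q_used=0 → run H
t=19: queue=[H,D] q_used=1 → run H
t=20: queue=[H,D] q_used=2 → run H
t=21: queue=[D,H] q_used=0 → run D
t=22: queue=[H] q_used=0 → run H
t=23: (idle)
t=24: (idle)
t=25: (idle)
t=26: (idle)
t=27: (idle)

completion order = A, G, D, H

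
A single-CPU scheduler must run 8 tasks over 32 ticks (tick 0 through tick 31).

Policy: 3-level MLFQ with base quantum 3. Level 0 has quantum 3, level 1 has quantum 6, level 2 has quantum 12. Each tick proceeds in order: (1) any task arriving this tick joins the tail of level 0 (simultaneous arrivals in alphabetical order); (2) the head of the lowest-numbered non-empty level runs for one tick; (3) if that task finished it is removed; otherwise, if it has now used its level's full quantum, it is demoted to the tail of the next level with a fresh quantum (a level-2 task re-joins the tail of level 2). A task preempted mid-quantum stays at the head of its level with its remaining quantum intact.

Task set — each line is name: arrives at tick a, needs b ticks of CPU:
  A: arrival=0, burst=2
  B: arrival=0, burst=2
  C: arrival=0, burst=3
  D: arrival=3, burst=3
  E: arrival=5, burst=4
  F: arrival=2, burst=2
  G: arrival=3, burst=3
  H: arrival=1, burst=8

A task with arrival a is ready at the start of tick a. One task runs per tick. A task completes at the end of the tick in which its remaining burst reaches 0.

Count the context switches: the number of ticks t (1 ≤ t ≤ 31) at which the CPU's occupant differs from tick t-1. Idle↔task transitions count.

t=0: L0/L1/L2 = ABC/-/- → run A
t=1: L0/L1/L2 = ABCH/-/- → run A
t=2: L0/L1/L2 = BCHF/-/- → run B
t=3: L0/L1/L2 = BCHFDG/-/- → run B
t=4: L0/L1/L2 = CHFDG/-/- → run C
t=5: L0/L1/L2 = CHFDGE/-/- → run C
t=6: L0/L1/L2 = CHFDGE/-/- → run C
t=7: L0/L1/L2 = HFDGE/-/- → run H
t=8: L0/L1/L2 = HFDGE/-/- → run H
t=9: L0/L1/L2 = HFDGE/-/- → run H
t=10: L0/L1/L2 = FDGE/H/- → run F
t=11: L0/L1/L2 = FDGE/H/- → run F
t=12: L0/L1/L2 = DGE/H/- → run D
t=13: L0/L1/L2 = DGE/H/- → run D
t=14: L0/L1/L2 = DGE/H/- → run D
t=15: L0/L1/L2 = GE/H/- → run G
t=16: L0/L1/L2 = GE/H/- → run G
t=17: L0/L1/L2 = GE/H/- → run G
t=18: L0/L1/L2 = E/H/- → run E
t=19: L0/L1/L2 = E/H/- → run E
t=20: L0/L1/L2 = E/H/- → run E
t=21: L0/L1/L2 = -/HE/- → run H
t=22: L0/L1/L2 = -/HE/- → run H
t=23: L0/L1/L2 = -/HE/- → run H
t=24: L0/L1/L2 = -/HE/- → run H
t=25: L0/L1/L2 = -/HE/- → run H
t=26: L0/L1/L2 = -/E/- → run E
t=27: (idle)
t=28: (idle)
t=29: (idle)
t=30: (idle)
t=31: (idle)

context switches = 10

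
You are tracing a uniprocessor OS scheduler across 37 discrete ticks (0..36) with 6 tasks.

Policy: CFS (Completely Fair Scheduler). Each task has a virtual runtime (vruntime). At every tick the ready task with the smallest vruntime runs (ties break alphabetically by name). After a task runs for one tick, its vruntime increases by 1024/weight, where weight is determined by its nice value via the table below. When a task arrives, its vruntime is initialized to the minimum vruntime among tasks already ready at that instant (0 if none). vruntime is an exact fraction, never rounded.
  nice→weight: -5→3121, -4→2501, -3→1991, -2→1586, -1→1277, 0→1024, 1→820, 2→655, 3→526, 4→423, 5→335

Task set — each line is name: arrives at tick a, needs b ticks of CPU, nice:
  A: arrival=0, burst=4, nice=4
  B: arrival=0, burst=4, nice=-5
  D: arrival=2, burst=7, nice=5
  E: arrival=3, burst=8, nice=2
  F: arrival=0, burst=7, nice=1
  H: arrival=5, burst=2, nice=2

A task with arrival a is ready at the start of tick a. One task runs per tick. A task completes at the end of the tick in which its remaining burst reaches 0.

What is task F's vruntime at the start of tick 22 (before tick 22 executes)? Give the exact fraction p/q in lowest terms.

t=0: vr[A=0 B=0 F=0] → run A
t=1: vr[A=1024/423 B=0 F=0] → run B
t=2: vr[A=1024/423 B=1024/3121 D=0 F=0] → run D
t=3: vr[A=1024/423 B=1024/3121 D=1024/335 E=0 F=0] → run E
t=4: vr[A=1024/423 B=1024/3121 D=1024/335 E=1024/655 F=0] → run F
t=5: vr[A=1024/423 B=1024/3121 D=1024/335 E=1024/655 F=256/205 H=1024/3121] → run B
t=6: vr[A=1024/423 B=2048/3121 D=1024/335 E=1024/655 F=256/205 H=1024/3121] → run H
t=7: vr[A=1024/423 B=2048/3121 D=1024/335 E=1024/655 F=256/205 H=3866624/2044255] → run B
t=8: vr[A=1024/423 B=3072/3121 D=1024/335 E=1024/655 F=256/205 H=3866624/2044255] → run B
t=9: vr[A=1024/423 D=1024/335 E=1024/655 F=256/205 H=3866624/2044255] → run F
t=10: vr[A=1024/423 D=1024/335 E=1024/655 F=512/205 H=3866624/2044255] → run E
t=11: vr[A=1024/423 D=1024/335 E=2048/655 F=512/205 H=3866624/2044255] → run H
t=12: vr[A=1024/423 D=1024/335 E=2048/655 F=512/205] → run A
t=13: vr[A=2048/423 D=1024/335 E=2048/655 F=512/205] → run F
t=14: vr[A=2048/423 D=1024/335 E=2048/655 F=768/205] → run D
t=15: vr[A=2048/423 D=2048/335 E=2048/655 F=768/205] → run E
t=16: vr[A=2048/423 D=2048/335 E=3072/655 F=768/205] → run F
t=17: vr[A=2048/423 D=2048/335 E=3072/655 F=1024/205] → run E
t=18: vr[A=2048/423 D=2048/335 E=4096/655 F=1024/205] → run A
t=19: vr[A=1024/141 D=2048/335 E=4096/655 F=1024/205] → run F
t=20: vr[A=1024/141 D=2048/335 E=4096/655 F=256/41] → run D
t=21: vr[A=1024/141 D=3072/335 E=4096/655 F=256/41] → run F
t=22: vr[A=1024/141 D=3072/335 E=4096/655 F=1536/205] → run E
t=23: vr[A=1024/141 D=3072/335 E=1024/131 F=1536/205] → run A
t=24: vr[D=3072/335 E=1024/131 F=1536/205] → run F
t=25: vr[D=3072/335 E=1024/131] → run E
t=26: vr[D=3072/335 E=6144/655] → run D
t=27: vr[D=4096/335 E=6144/655] → run E
t=28: vr[D=4096/335 E=7168/655] → run E
t=29: vr[D=4096/335] → run D
t=30: vr[D=1024/67] → run D
t=31: vr[D=6144/335] → run D
t=32: (idle)
t=33: (idle)
t=34: (idle)
t=35: (idle)
t=36: (idle)

vruntime(F, start of tick 22) = 1536/205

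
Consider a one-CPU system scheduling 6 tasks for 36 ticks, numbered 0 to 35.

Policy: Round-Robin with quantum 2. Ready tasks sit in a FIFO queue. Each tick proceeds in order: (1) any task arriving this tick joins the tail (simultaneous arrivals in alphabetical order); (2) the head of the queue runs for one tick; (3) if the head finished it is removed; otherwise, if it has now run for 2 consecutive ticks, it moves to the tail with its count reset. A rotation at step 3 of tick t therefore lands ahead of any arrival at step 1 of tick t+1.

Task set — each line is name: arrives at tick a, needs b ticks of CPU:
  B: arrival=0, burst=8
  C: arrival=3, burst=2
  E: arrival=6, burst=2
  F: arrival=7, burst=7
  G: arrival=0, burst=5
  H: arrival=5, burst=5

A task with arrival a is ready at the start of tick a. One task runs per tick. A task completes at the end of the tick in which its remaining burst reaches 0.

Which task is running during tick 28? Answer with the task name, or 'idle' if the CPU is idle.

running at tick 28 = F

t=0: queue=[B,G] q_used=0 → run B
t=1: queue=[B,G] q_used=1 → run B
t=2: queue=[G,B] q_used=0 → run G
t=3: queue=[G,B,C] q_used=1 → run G
t=4: queue=[B,C,G] q_used=0 → run B
t=5: queue=[B,C,G,H] q_used=1 → run B
t=6: queue=[C,G,H,B,E] q_used=0 → run C
t=7: queue=[C,G,H,B,E,F] q_used=1 → run C
t=8: queue=[G,H,B,E,F] q_used=0 → run G
t=9: queue=[G,H,B,E,F] q_used=1 → run G
t=10: queue=[H,B,E,F,G] q_used=0 → run H
t=11: queue=[H,B,E,F,G] q_used=1 → run H
t=12: queue=[B,E,F,G,H] q_used=0 → run B
t=13: queue=[B,E,F,G,H] q_used=1 → run B
t=14: queue=[E,F,G,H,B] q_used=0 → run E
t=15: queue=[E,F,G,H,B] q_used=1 → run E
t=16: queue=[F,G,H,B] q_used=0 → run F
t=17: queue=[F,G,H,B] q_used=1 → run F
t=18: queue=[G,H,B,F] q_used=0 → run G
t=19: queue=[H,B,F] q_used=0 → run H
t=20: queue=[H,B,F] q_used=1 → run H
t=21: queue=[B,F,H] q_used=0 → run B
t=22: queue=[B,F,H] q_used=1 → run B
t=23: queue=[F,H] q_used=0 → run F
t=24: queue=[F,H] q_used=1 → run F
t=25: queue=[H,F] q_used=0 → run H
t=26: queue=[F] q_used=0 → run F
t=27: queue=[F] q_used=1 → run F
t=28: queue=[F] q_used=0 → run F
t=29: (idle)
t=30: (idle)
t=31: (idle)
t=32: (idle)
t=33: (idle)
t=34: (idle)
t=35: (idle)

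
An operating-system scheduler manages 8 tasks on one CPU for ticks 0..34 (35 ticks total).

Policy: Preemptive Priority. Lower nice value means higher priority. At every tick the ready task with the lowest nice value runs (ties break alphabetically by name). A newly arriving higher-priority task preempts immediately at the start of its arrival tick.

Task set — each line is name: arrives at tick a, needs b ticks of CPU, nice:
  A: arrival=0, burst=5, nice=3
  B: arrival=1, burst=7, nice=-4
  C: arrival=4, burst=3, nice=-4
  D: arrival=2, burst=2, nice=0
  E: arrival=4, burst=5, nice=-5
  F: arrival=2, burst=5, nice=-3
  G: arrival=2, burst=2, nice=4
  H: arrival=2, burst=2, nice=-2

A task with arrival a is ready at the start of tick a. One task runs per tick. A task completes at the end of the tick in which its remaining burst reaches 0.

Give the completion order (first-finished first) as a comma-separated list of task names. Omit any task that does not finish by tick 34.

t=0: ready={A} → run A
t=1: ready={A,B} → run B
t=2: ready={A,B,D,F,G,H} → run B
t=3: ready={A,B,D,F,G,H} → run B
t=4: ready={A,B,C,D,E,F,G,H} → run E
t=5: ready={A,B,C,D,E,F,G,H} → run E
t=6: ready={A,B,C,D,E,F,G,H} → run E
t=7: ready={A,B,C,D,E,F,G,H} → run E
t=8: ready={A,B,C,D,E,F,G,H} → run E
t=9: ready={A,B,C,D,F,G,H} → run B
t=10: ready={A,B,C,D,F,G,H} → run B
t=11: ready={A,B,C,D,F,G,H} → run B
t=12: ready={A,B,C,D,F,G,H} → run B
t=13: ready={A,C,D,F,G,H} → run C
t=14: ready={A,C,D,F,G,H} → run C
t=15: ready={A,C,D,F,G,H} → run C
t=16: ready={A,D,F,G,H} → run F
t=17: ready={A,D,F,G,H} → run F
t=18: ready={A,D,F,G,H} → run F
t=19: ready={A,D,F,G,H} → run F
t=20: ready={A,D,F,G,H} → run F
t=21: ready={A,D,G,H} → run H
t=22: ready={A,D,G,H} → run H
t=23: ready={A,D,G} → run D
t=24: ready={A,D,G} → run D
t=25: ready={A,G} → run A
t=26: ready={A,G} → run A
t=27: ready={A,G} → run A
t=28: ready={A,G} → run A
t=29: ready={G} → run G
t=30: ready={G} → run G
t=31: (idle)
t=32: (idle)
t=33: (idle)
t=34: (idle)

completion order = E, B, C, F, H, D, A, G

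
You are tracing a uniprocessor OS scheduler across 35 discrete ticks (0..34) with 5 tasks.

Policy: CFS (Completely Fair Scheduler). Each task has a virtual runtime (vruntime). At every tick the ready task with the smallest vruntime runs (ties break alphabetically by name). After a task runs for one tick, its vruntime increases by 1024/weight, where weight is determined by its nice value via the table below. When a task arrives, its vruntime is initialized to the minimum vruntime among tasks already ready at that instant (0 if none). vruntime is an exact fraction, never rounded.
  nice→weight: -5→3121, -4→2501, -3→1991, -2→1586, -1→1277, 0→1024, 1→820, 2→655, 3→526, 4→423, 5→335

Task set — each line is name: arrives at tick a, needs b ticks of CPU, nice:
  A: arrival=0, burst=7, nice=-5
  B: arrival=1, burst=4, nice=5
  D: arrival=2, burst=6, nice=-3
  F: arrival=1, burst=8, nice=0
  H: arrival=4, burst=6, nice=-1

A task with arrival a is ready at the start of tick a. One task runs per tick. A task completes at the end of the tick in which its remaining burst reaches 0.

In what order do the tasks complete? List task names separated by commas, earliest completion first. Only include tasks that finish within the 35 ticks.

t=0: vr[A=0] → run A
t=1: vr[A=1024/3121 B=1024/3121 F=1024/3121] → run A
t=2: vr[A=2048/3121 B=1024/3121 D=1024/3121 F=1024/3121] → run B
t=3: vr[A=2048/3121 B=3538944/1045535 D=1024/3121 F=1024/3121] → run D
t=4: vr[A=2048/3121 B=3538944/1045535 D=5234688/6213911 F=1024/3121 H=1024/3121] → run F
t=5: vr[A=2048/3121 B=3538944/1045535 D=5234688/6213911 F=4145/3121 H=1024/3121] → run H
t=6: vr[A=2048/3121 B=3538944/1045535 D=5234688/6213911 F=4145/3121 H=4503552/3985517] → run A
t=7: vr[A=3072/3121 B=3538944/1045535 D=5234688/6213911 F=4145/3121 H=4503552/3985517] → run D
t=8: vr[A=3072/3121 B=3538944/1045535 D=8430592/6213911 F=4145/3121 H=4503552/3985517] → run A
t=9: vr[A=4096/3121 B=3538944/1045535 D=8430592/6213911 F=4145/3121 H=4503552/3985517] → run H
t=10: vr[A=4096/3121 B=3538944/1045535 D=8430592/6213911 F=4145/3121 H=7699456/3985517] → run A
t=11: vr[A=5120/3121 B=3538944/1045535 D=8430592/6213911 F=4145/3121 H=7699456/3985517] → run F
t=12: vr[A=5120/3121 B=3538944/1045535 D=8430592/6213911 F=7266/3121 H=7699456/3985517] → run D
t=13: vr[A=5120/3121 B=3538944/1045535 D=11626496/6213911 F=7266/3121 H=7699456/3985517] → run A
t=14: vr[A=6144/3121 B=3538944/1045535 D=11626496/6213911 F=7266/3121 H=7699456/3985517] → run D
t=15: vr[A=6144/3121 B=3538944/1045535 D=14822400/6213911 F=7266/3121 H=7699456/3985517] → run H
t=16: vr[A=6144/3121 B=3538944/1045535 D=14822400/6213911 F=7266/3121 H=10895360/3985517] → run A
t=17: vr[B=3538944/1045535 D=14822400/6213911 F=7266/3121 H=10895360/3985517] → run F
t=18: vr[B=3538944/1045535 D=14822400/6213911 F=10387/3121 H=10895360/3985517] → run D
t=19: vr[B=3538944/1045535 D=18018304/6213911 F=10387/3121 H=10895360/3985517] → run H
t=20: vr[B=3538944/1045535 D=18018304/6213911 F=10387/3121 H=14091264/3985517] → run D
t=21: vr[B=3538944/1045535 F=10387/3121 H=14091264/3985517] → run F
t=22: vr[B=3538944/1045535 F=13508/3121 H=14091264/3985517] → run B
t=23: vr[B=6734848/1045535 F=13508/3121 H=14091264/3985517] → run H
t=24: vr[B=6734848/1045535 F=13508/3121 H=17287168/3985517] → run F
t=25: vr[B=6734848/1045535 F=16629/3121 H=17287168/3985517] → run H
t=26: vr[B=6734848/1045535 F=16629/3121] → run F
t=27: vr[B=6734848/1045535 F=19750/3121] → run F
t=28: vr[B=6734848/1045535 F=22871/3121] → run B
t=29: vr[B=9930752/1045535 F=22871/3121] → run F
t=30: vr[B=9930752/1045535] → run B
t=31: (idle)
t=32: (idle)
t=33: (idle)
t=34: (idle)

completion order = A, D, H, F, B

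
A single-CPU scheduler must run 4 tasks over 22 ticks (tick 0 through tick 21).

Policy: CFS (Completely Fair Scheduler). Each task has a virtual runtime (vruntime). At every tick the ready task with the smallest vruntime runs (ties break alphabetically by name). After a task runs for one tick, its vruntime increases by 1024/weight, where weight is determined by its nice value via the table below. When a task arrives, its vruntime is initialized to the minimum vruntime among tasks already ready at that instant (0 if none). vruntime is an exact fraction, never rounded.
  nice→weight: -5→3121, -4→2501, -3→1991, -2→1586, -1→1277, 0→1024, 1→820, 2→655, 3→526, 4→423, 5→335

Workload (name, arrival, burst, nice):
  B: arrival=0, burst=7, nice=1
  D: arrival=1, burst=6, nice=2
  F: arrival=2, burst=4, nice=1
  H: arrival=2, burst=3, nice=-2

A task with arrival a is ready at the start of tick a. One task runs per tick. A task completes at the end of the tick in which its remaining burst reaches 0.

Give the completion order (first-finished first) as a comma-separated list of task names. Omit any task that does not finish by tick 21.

completion order = H, F, B, D

t=0: vr[B=0] → run B
t=1: vr[B=256/205 D=256/205] → run B
t=2: vr[B=512/205 D=256/205 F=256/205 H=256/205] → run D
t=3: vr[B=512/205 D=15104/5371 F=256/205 H=256/205] → run F
t=4: vr[B=512/205 D=15104/5371 F=512/205 H=256/205] → run H
t=5: vr[B=512/205 D=15104/5371 F=512/205 H=307968/162565] → run H
t=6: vr[B=512/205 D=15104/5371 F=512/205 H=412928/162565] → run B
t=7: vr[B=768/205 D=15104/5371 F=512/205 H=412928/162565] → run F
t=8: vr[B=768/205 D=15104/5371 F=768/205 H=412928/162565] → run H
t=9: vr[B=768/205 D=15104/5371 F=768/205] → run D
t=10: vr[B=768/205 D=117504/26855 F=768/205] → run B
t=11: vr[B=1024/205 D=117504/26855 F=768/205] → run F
t=12: vr[B=1024/205 D=117504/26855 F=1024/205] → run D
t=13: vr[B=1024/205 D=159488/26855 F=1024/205] → run B
t=14: vr[B=256/41 D=159488/26855 F=1024/205] → run F
t=15: vr[B=256/41 D=159488/26855] → run D
t=16: vr[B=256/41 D=201472/26855] → run B
t=17: vr[B=1536/205 D=201472/26855] → run B
t=18: vr[D=201472/26855] → run D
t=19: vr[D=243456/26855] → run D
t=20: (idle)
t=21: (idle)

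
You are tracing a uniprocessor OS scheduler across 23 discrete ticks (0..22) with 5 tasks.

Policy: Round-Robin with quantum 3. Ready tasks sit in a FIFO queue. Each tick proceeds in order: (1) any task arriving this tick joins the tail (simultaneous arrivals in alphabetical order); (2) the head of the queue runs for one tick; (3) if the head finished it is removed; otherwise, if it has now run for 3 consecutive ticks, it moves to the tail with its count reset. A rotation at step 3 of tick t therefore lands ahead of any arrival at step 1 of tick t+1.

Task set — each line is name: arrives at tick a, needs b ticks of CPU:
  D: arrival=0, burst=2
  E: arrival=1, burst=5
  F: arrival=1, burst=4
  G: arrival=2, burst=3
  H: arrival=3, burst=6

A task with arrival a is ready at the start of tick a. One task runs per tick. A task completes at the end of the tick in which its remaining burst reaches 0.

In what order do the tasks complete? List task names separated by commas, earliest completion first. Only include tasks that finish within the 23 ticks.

completion order = D, G, E, F, H

t=0: queue=[D] q_used=0 → run D
t=1: queue=[D,E,F] q_used=1 → run D
t=2: queue=[E,F,G] q_used=0 → run E
t=3: queue=[E,F,G,H] q_used=1 → run E
t=4: queue=[E,F,G,H] q_used=2 → run E
t=5: queue=[F,G,H,E] q_used=0 → run F
t=6: queue=[F,G,H,E] q_used=1 → run F
t=7: queue=[F,G,H,E] q_used=2 → run F
t=8: queue=[G,H,E,F] q_used=0 → run G
t=9: queue=[G,H,E,F] q_used=1 → run G
t=10: queue=[G,H,E,F] q_used=2 → run G
t=11: queue=[H,E,F] q_used=0 → run H
t=12: queue=[H,E,F] q_used=1 → run H
t=13: queue=[H,E,F] q_used=2 → run H
t=14: queue=[E,F,H] q_used=0 → run E
t=15: queue=[E,F,H] q_used=1 → run E
t=16: queue=[F,H] q_used=0 → run F
t=17: queue=[H] q_used=0 → run H
t=18: queue=[H] q_used=1 → run H
t=19: queue=[H] q_used=2 → run H
t=20: (idle)
t=21: (idle)
t=22: (idle)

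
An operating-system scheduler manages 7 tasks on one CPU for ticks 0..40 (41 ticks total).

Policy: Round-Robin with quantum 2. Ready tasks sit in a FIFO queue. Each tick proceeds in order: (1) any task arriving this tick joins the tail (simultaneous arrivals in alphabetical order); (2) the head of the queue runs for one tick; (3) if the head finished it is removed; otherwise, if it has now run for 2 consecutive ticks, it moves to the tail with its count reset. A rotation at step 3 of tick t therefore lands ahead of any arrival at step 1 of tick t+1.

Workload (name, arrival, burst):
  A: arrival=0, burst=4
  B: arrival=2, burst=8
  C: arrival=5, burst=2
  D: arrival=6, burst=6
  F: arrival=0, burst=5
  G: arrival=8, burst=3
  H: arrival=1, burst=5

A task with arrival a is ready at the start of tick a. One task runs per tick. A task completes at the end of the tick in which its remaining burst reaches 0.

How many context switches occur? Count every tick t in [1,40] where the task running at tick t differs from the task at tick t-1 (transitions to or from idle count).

context switches = 18

t=0: queue=[A,F] q_used=0 → run A
t=1: queue=[A,F,H] q_used=1 → run A
t=2: queue=[F,H,A,B] q_used=0 → run F
t=3: queue=[F,H,A,B] q_used=1 → run F
t=4: queue=[H,A,B,F] q_used=0 → run H
t=5: queue=[H,A,B,F,C] q_used=1 → run H
t=6: queue=[A,B,F,C,H,D] q_used=0 → run A
t=7: queue=[A,B,F,C,H,D] q_used=1 → run A
t=8: queue=[B,F,C,H,D,G] q_used=0 → run B
t=9: queue=[B,F,C,H,D,G] q_used=1 → run B
t=10: queue=[F,C,H,D,G,B] q_used=0 → run F
t=11: queue=[F,C,H,D,G,B] q_used=1 → run F
t=12: queue=[C,H,D,G,B,F] q_used=0 → run C
t=13: queue=[C,H,D,G,B,F] q_used=1 → run C
t=14: queue=[H,D,G,B,F] q_used=0 → run H
t=15: queue=[H,D,G,B,F] q_used=1 → run H
t=16: queue=[D,G,B,F,H] q_used=0 → run D
t=17: queue=[D,G,B,F,H] q_used=1 → run D
t=18: queue=[G,B,F,H,D] q_used=0 → run G
t=19: queue=[G,B,F,H,D] q_used=1 → run G
t=20: queue=[B,F,H,D,G] q_used=0 → run B
t=21: queue=[B,F,H,D,G] q_used=1 → run B
t=22: queue=[F,H,D,G,B] q_used=0 → run F
t=23: queue=[H,D,G,B] q_used=0 → run H
t=24: queue=[D,G,B] q_used=0 → run D
t=25: queue=[D,G,B] q_used=1 → run D
t=26: queue=[G,B,D] q_used=0 → run G
t=27: queue=[B,D] q_used=0 → run B
t=28: queue=[B,D] q_used=1 → run B
t=29: queue=[D,B] q_used=0 → run D
t=30: queue=[D,B] q_used=1 → run D
t=31: queue=[B] q_used=0 → run B
t=32: queue=[B] q_used=1 → run B
t=33: (idle)
t=34: (idle)
t=35: (idle)
t=36: (idle)
t=37: (idle)
t=38: (idle)
t=39: (idle)
t=40: (idle)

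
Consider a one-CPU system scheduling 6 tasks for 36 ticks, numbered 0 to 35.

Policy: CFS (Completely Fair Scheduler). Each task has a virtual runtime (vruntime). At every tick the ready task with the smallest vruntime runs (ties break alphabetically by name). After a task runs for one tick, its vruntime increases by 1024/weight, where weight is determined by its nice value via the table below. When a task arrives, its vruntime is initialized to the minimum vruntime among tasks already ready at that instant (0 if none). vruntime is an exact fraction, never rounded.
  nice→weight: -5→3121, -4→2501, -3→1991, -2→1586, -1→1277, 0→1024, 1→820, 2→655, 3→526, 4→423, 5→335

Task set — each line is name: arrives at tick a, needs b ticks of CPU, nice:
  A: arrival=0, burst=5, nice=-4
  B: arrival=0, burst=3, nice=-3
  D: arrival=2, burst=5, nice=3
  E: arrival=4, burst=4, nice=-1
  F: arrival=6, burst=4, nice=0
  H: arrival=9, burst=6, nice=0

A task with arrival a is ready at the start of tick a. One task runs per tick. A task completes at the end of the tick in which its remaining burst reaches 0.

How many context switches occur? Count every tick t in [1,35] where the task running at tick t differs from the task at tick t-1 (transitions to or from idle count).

context switches = 25

t=0: vr[A=0 B=0] → run A
t=1: vr[A=1024/2501 B=0] → run B
t=2: vr[A=1024/2501 B=1024/1991 D=1024/2501] → run A
t=3: vr[A=2048/2501 B=1024/1991 D=1024/2501] → run D
t=4: vr[A=2048/2501 B=1024/1991 D=1549824/657763 E=1024/1991] → run B
t=5: vr[A=2048/2501 B=2048/1991 D=1549824/657763 E=1024/1991] → run E
t=6: vr[A=2048/2501 B=2048/1991 D=1549824/657763 E=3346432/2542507 F=2048/2501] → run A
t=7: vr[A=3072/2501 B=2048/1991 D=1549824/657763 E=3346432/2542507 F=2048/2501] → run F
t=8: vr[A=3072/2501 B=2048/1991 D=1549824/657763 E=3346432/2542507 F=4549/2501] → run B
t=9: vr[A=3072/2501 D=1549824/657763 E=3346432/2542507 F=4549/2501 H=3072/2501] → run A
t=10: vr[A=4096/2501 D=1549824/657763 E=3346432/2542507 F=4549/2501 H=3072/2501] → run H
t=11: vr[A=4096/2501 D=1549824/657763 E=3346432/2542507 F=4549/2501 H=5573/2501] → run E
t=12: vr[A=4096/2501 D=1549824/657763 E=5385216/2542507 F=4549/2501 H=5573/2501] → run A
t=13: vr[D=1549824/657763 E=5385216/2542507 F=4549/2501 H=5573/2501] → run F
t=14: vr[D=1549824/657763 E=5385216/2542507 F=7050/2501 H=5573/2501] → run E
t=15: vr[D=1549824/657763 E=7424000/2542507 F=7050/2501 H=5573/2501] → run H
t=16: vr[D=1549824/657763 E=7424000/2542507 F=7050/2501 H=8074/2501] → run D
t=17: vr[D=2830336/657763 E=7424000/2542507 F=7050/2501 H=8074/2501] → run F
t=18: vr[D=2830336/657763 E=7424000/2542507 F=9551/2501 H=8074/2501] → run E
t=19: vr[D=2830336/657763 F=9551/2501 H=8074/2501] → run H
t=20: vr[D=2830336/657763 F=9551/2501 H=10575/2501] → run F
t=21: vr[D=2830336/657763 H=10575/2501] → run H
t=22: vr[D=2830336/657763 H=13076/2501] → run D
t=23: vr[D=4110848/657763 H=13076/2501] → run H
t=24: vr[D=4110848/657763 H=15577/2501] → run H
t=25: vr[D=4110848/657763] → run D
t=26: vr[D=5391360/657763] → run D
t=27: (idle)
t=28: (idle)
t=29: (idle)
t=30: (idle)
t=31: (idle)
t=32: (idle)
t=33: (idle)
t=34: (idle)
t=35: (idle)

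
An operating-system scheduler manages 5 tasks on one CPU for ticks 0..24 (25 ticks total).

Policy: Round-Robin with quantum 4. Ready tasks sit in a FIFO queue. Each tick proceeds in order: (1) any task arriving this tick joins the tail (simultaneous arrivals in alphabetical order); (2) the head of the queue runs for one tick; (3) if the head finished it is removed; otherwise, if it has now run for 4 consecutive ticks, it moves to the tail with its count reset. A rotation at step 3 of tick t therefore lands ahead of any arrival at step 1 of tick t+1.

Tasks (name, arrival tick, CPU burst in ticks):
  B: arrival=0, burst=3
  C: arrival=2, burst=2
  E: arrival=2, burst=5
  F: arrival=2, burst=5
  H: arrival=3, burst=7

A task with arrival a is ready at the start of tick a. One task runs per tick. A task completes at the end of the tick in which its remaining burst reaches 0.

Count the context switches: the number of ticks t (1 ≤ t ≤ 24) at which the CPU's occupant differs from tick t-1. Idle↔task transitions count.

t=0: queue=[B] q_used=0 → run B
t=1: queue=[B] q_used=1 → run B
t=2: queue=[B,C,E,F] q_used=2 → run B
t=3: queue=[C,E,F,H] q_used=0 → run C
t=4: queue=[C,E,F,H] q_used=1 → run C
t=5: queue=[E,F,H] q_used=0 → run E
t=6: queue=[E,F,H] q_used=1 → run E
t=7: queue=[E,F,H] q_used=2 → run E
t=8: queue=[E,F,H] q_used=3 → run E
t=9: queue=[F,H,E] q_used=0 → run F
t=10: queue=[F,H,E] q_used=1 → run F
t=11: queue=[F,H,E] q_used=2 → run F
t=12: queue=[F,H,E] q_used=3 → run F
t=13: queue=[H,E,F] q_used=0 → run H
t=14: queue=[H,E,F] q_used=1 → run H
t=15: queue=[H,E,F] q_used=2 → run H
t=16: queue=[H,E,F] q_used=3 → run H
t=17: queue=[E,F,H] q_used=0 → run E
t=18: queue=[F,H] q_used=0 → run F
t=19: queue=[H] q_used=0 → run H
t=20: queue=[H] q_used=1 → run H
t=21: queue=[H] q_used=2 → run H
t=22: (idle)
t=23: (idle)
t=24: (idle)

context switches = 8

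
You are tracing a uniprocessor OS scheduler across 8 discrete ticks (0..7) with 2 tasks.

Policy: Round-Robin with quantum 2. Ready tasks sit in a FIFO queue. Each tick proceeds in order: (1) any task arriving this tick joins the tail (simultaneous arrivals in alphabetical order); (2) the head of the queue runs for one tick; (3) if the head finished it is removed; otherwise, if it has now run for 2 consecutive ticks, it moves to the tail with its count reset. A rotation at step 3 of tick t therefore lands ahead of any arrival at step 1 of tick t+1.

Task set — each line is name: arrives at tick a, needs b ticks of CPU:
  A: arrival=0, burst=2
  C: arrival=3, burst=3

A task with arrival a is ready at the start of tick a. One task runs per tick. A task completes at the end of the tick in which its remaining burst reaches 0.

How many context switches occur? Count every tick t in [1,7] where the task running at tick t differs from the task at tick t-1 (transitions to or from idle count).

context switches = 3

t=0: queue=[A] q_used=0 → run A
t=1: queue=[A] q_used=1 → run A
t=2: (idle)
t=3: queue=[C] q_used=0 → run C
t=4: queue=[C] q_used=1 → run C
t=5: queue=[C] q_used=0 → run C
t=6: (idle)
t=7: (idle)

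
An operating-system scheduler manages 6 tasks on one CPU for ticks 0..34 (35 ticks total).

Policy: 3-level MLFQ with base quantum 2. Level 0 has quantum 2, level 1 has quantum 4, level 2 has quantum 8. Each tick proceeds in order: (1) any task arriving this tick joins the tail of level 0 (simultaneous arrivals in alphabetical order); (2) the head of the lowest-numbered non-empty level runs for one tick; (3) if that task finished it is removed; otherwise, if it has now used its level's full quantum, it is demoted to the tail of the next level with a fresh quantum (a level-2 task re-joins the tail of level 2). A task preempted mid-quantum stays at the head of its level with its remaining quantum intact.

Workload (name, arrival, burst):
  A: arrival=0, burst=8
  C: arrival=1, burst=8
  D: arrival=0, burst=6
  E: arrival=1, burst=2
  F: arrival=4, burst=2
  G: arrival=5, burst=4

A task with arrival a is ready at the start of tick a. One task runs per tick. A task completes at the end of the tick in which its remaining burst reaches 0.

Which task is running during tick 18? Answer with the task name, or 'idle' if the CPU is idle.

running at tick 18 = D

t=0: L0/L1/L2 = AD/-/- → run A
t=1: L0/L1/L2 = ADCE/-/- → run A
t=2: L0/L1/L2 = DCE/A/- → run D
t=3: L0/L1/L2 = DCE/A/- → run D
t=4: L0/L1/L2 = CEF/AD/- → run C
t=5: L0/L1/L2 = CEFG/AD/- → run C
t=6: L0/L1/L2 = EFG/ADC/- → run E
t=7: L0/L1/L2 = EFG/ADC/- → run E
t=8: L0/L1/L2 = FG/ADC/- → run F
t=9: L0/L1/L2 = FG/ADC/- → run F
t=10: L0/L1/L2 = G/ADC/- → run G
t=11: L0/L1/L2 = G/ADC/- → run G
t=12: L0/L1/L2 = -/ADCG/- → run A
t=13: L0/L1/L2 = -/ADCG/- → run A
t=14: L0/L1/L2 = -/ADCG/- → run A
t=15: L0/L1/L2 = -/ADCG/- → run A
t=16: L0/L1/L2 = -/DCG/A → run D
t=17: L0/L1/L2 = -/DCG/A → run D
t=18: L0/L1/L2 = -/DCG/A → run D
t=19: L0/L1/L2 = -/DCG/A → run D
t=20: L0/L1/L2 = -/CG/A → run C
t=21: L0/L1/L2 = -/CG/A → run C
t=22: L0/L1/L2 = -/CG/A → run C
t=23: L0/L1/L2 = -/CG/A → run C
t=24: L0/L1/L2 = -/G/AC → run G
t=25: L0/L1/L2 = -/G/AC → run G
t=26: L0/L1/L2 = -/-/AC → run A
t=27: L0/L1/L2 = -/-/AC → run A
t=28: L0/L1/L2 = -/-/C → run C
t=29: L0/L1/L2 = -/-/C → run C
t=30: (idle)
t=31: (idle)
t=32: (idle)
t=33: (idle)
t=34: (idle)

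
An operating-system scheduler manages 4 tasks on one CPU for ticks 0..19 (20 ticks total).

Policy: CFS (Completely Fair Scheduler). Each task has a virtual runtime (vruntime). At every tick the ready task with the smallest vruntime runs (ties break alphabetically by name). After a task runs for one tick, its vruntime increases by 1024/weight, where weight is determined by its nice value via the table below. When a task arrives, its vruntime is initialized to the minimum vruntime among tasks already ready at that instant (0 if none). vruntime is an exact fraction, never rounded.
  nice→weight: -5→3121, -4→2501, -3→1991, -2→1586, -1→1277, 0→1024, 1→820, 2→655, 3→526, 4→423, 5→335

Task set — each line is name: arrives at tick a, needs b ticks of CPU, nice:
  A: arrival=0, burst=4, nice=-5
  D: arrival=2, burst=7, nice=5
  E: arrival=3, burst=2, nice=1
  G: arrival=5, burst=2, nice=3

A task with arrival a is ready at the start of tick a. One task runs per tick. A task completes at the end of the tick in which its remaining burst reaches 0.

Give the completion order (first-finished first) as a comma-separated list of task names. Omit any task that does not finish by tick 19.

t=0: vr[A=0] → run A
t=1: vr[A=1024/3121] → run A
t=2: vr[A=2048/3121 D=2048/3121] → run A
t=3: vr[A=3072/3121 D=2048/3121 E=2048/3121] → run D
t=4: vr[A=3072/3121 D=3881984/1045535 E=2048/3121] → run E
t=5: vr[A=3072/3121 D=3881984/1045535 E=1218816/639805 G=3072/3121] → run A
t=6: vr[D=3881984/1045535 E=1218816/639805 G=3072/3121] → run G
t=7: vr[D=3881984/1045535 E=1218816/639805 G=2405888/820823] → run E
t=8: vr[D=3881984/1045535 G=2405888/820823] → run G
t=9: vr[D=3881984/1045535] → run D
t=10: vr[D=7077888/1045535] → run D
t=11: vr[D=10273792/1045535] → run D
t=12: vr[D=13469696/1045535] → run D
t=13: vr[D=3333120/209107] → run D
t=14: vr[D=19861504/1045535] → run D
t=15: (idle)
t=16: (idle)
t=17: (idle)
t=18: (idle)
t=19: (idle)

completion order = A, E, G, D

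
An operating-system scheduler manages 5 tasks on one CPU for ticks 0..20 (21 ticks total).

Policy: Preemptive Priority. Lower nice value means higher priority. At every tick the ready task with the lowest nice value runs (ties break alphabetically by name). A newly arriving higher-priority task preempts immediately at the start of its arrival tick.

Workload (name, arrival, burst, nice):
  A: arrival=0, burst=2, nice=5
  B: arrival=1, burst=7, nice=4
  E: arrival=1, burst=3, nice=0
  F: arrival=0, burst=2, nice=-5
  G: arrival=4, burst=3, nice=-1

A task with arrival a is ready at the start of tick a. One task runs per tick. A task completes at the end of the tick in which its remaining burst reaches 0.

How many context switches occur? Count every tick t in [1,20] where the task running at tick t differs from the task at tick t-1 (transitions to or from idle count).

context switches = 6

t=0: ready={A,F} → run F
t=1: ready={A,B,E,F} → run F
t=2: ready={A,B,E} → run E
t=3: ready={A,B,E} → run E
t=4: ready={A,B,E,G} → run G
t=5: ready={A,B,E,G} → run G
t=6: ready={A,B,E,G} → run G
t=7: ready={A,B,E} → run E
t=8: ready={A,B} → run B
t=9: ready={A,B} → run B
t=10: ready={A,B} → run B
t=11: ready={A,B} → run B
t=12: ready={A,B} → run B
t=13: ready={A,B} → run B
t=14: ready={A,B} → run B
t=15: ready={A} → run A
t=16: ready={A} → run A
t=17: (idle)
t=18: (idle)
t=19: (idle)
t=20: (idle)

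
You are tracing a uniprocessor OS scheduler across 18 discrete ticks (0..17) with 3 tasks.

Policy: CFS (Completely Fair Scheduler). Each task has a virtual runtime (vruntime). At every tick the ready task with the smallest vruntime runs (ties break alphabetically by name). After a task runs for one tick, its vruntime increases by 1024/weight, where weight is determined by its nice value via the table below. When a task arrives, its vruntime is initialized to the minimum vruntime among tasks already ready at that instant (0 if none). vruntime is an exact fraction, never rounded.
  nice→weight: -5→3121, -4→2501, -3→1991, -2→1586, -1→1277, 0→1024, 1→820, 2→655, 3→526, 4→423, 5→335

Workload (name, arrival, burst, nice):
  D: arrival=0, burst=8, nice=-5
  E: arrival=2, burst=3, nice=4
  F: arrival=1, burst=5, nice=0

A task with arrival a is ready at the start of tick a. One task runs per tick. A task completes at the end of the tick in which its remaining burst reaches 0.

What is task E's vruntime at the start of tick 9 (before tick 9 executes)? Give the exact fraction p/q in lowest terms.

vruntime(E, start of tick 9) = 3629056/1320183

t=0: vr[D=0] → run D
t=1: vr[D=1024/3121 F=1024/3121] → run D
t=2: vr[D=2048/3121 E=1024/3121 F=1024/3121] → run E
t=3: vr[D=2048/3121 E=3629056/1320183 F=1024/3121] → run F
t=4: vr[D=2048/3121 E=3629056/1320183 F=4145/3121] → run D
t=5: vr[D=3072/3121 E=3629056/1320183 F=4145/3121] → run D
t=6: vr[D=4096/3121 E=3629056/1320183 F=4145/3121] → run D
t=7: vr[D=5120/3121 E=3629056/1320183 F=4145/3121] → run F
t=8: vr[D=5120/3121 E=3629056/1320183 F=7266/3121] → run D
t=9: vr[D=6144/3121 E=3629056/1320183 F=7266/3121] → run D
t=10: vr[D=7168/3121 E=3629056/1320183 F=7266/3121] → run D
t=11: vr[E=3629056/1320183 F=7266/3121] → run F
t=12: vr[E=3629056/1320183 F=10387/3121] → run E
t=13: vr[E=6824960/1320183 F=10387/3121] → run F
t=14: vr[E=6824960/1320183 F=13508/3121] → run F
t=15: vr[E=6824960/1320183] → run E
t=16: (idle)
t=17: (idle)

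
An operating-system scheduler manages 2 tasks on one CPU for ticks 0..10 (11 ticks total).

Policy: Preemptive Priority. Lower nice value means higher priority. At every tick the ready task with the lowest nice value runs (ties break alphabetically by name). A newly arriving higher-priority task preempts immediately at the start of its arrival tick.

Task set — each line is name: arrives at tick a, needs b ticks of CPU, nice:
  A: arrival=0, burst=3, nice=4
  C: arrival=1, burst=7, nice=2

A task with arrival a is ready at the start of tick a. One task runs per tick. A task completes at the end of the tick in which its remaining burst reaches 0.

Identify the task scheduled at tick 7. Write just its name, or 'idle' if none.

running at tick 7 = C

t=0: ready={A} → run A
t=1: ready={A,C} → run C
t=2: ready={A,C} → run C
t=3: ready={A,C} → run C
t=4: ready={A,C} → run C
t=5: ready={A,C} → run C
t=6: ready={A,C} → run C
t=7: ready={A,C} → run C
t=8: ready={A} → run A
t=9: ready={A} → run A
t=10: (idle)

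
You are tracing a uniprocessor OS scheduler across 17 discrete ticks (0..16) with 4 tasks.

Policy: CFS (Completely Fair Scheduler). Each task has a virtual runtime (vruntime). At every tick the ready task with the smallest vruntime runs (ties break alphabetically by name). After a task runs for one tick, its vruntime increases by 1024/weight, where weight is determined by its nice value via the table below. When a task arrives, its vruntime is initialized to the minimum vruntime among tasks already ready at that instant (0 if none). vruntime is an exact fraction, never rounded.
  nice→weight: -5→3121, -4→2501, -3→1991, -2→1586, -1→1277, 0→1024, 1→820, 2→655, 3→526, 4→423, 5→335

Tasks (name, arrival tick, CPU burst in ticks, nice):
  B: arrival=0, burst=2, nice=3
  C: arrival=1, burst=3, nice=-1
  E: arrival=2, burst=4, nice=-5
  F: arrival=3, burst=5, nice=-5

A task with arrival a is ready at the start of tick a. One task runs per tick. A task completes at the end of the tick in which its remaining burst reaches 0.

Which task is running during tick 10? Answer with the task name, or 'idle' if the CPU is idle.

t=0: vr[B=0] → run B
t=1: vr[B=512/263 C=512/263] → run B
t=2: vr[C=512/263 E=512/263] → run C
t=3: vr[C=923136/335851 E=512/263 F=512/263] → run E
t=4: vr[C=923136/335851 E=1867264/820823 F=512/263] → run F
t=5: vr[C=923136/335851 E=1867264/820823 F=1867264/820823] → run E
t=6: vr[C=923136/335851 E=2136576/820823 F=1867264/820823] → run F
t=7: vr[C=923136/335851 E=2136576/820823 F=2136576/820823] → run E
t=8: vr[C=923136/335851 E=2405888/820823 F=2136576/820823] → run F
t=9: vr[C=923136/335851 E=2405888/820823 F=2405888/820823] → run C
t=10: vr[C=1192448/335851 E=2405888/820823 F=2405888/820823] → run E
t=11: vr[C=1192448/335851 F=2405888/820823] → run F
t=12: vr[C=1192448/335851 F=2675200/820823] → run F
t=13: vr[C=1192448/335851] → run C
t=14: (idle)
t=15: (idle)
t=16: (idle)

running at tick 10 = E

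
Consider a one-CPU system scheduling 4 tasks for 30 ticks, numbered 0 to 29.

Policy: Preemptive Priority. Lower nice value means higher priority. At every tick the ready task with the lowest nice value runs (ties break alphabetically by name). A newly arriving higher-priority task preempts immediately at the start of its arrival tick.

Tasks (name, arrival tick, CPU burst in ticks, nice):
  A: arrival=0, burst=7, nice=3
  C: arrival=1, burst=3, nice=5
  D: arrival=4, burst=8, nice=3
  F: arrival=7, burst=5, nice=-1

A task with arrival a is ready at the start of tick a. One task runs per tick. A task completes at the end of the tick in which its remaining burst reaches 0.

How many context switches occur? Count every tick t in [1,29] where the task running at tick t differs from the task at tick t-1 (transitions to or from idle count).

context switches = 4

t=0: ready={A} → run A
t=1: ready={A,C} → run A
t=2: ready={A,C} → run A
t=3: ready={A,C} → run A
t=4: ready={A,C,D} → run A
t=5: ready={A,C,D} → run A
t=6: ready={A,C,D} → run A
t=7: ready={C,D,F} → run F
t=8: ready={C,D,F} → run F
t=9: ready={C,D,F} → run F
t=10: ready={C,D,F} → run F
t=11: ready={C,D,F} → run F
t=12: ready={C,D} → run D
t=13: ready={C,D} → run D
t=14: ready={C,D} → run D
t=15: ready={C,D} → run D
t=16: ready={C,D} → run D
t=17: ready={C,D} → run D
t=18: ready={C,D} → run D
t=19: ready={C,D} → run D
t=20: ready={C} → run C
t=21: ready={C} → run C
t=22: ready={C} → run C
t=23: (idle)
t=24: (idle)
t=25: (idle)
t=26: (idle)
t=27: (idle)
t=28: (idle)
t=29: (idle)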